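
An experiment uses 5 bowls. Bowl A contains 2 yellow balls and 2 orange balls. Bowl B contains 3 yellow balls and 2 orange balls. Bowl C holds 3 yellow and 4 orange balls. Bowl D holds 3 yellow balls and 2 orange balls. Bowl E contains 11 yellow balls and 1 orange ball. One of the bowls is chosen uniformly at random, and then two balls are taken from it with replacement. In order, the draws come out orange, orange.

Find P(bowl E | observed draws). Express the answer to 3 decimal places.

Compute the likelihood of the observed sequence for each case: P(data | bowl A) = (2/4)(2/4) = 0.25; P(data | bowl B) = (2/5)(2/5) = 0.16; P(data | bowl C) = (4/7)(4/7) = 0.32653; P(data | bowl D) = (2/5)(2/5) = 0.16; P(data | bowl E) = (1/12)(1/12) = 0.0069444.
Multiplying each by its prior: 1/5 · 0.25 = 0.05, 1/5 · 0.16 = 0.032, 1/5 · 0.32653 = 0.065306, 1/5 · 0.16 = 0.032, 1/5 · 0.0069444 = 0.0013889; summing to 0.1807.
So P(bowl E | data) = (0.0013889) / (0.1807) = 0.0076864.

0.008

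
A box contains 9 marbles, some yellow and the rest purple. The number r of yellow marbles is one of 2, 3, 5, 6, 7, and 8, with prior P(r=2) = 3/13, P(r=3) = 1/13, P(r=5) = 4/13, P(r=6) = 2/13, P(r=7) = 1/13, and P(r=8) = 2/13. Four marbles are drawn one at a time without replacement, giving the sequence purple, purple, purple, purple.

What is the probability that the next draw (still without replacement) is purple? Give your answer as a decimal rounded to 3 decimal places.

0.556

Compute the likelihood of the observed sequence for each case: P(data | r = 2) = (7/9)(6/8)(5/7)(4/6) = 5/18; P(data | r = 3) = (6/9)(5/8)(4/7)(3/6) = 5/42; P(data | r = 5) = (4/9)(3/8)(2/7)(1/6) = 1/126; P(data | r = 6) = (3/9)(2/8)(1/7)(0/6) = 0; P(data | r = 7) = (2/9)(1/8)(0/7) = 0; P(data | r = 8) = (1/9)(0/8) = 0.
The prior-weighted likelihoods are 3/13 · 5/18 = 5/78, 1/13 · 5/42 = 5/546, 4/13 · 1/126 = 2/819, 2/13 · 0 = 0, 1/13 · 0 = 0, 2/13 · 0 = 0; with total 62/819.
Dividing through by the total gives posterior P(r = 2 | data) = 105/124, P(r = 3 | data) = 15/124, P(r = 5 | data) = 1/31, P(r = 6 | data) = 0, P(r = 7 | data) = 0, P(r = 8 | data) = 0.
Averaging over the posterior, P(purple next | data) = (3/5)(105/124) + (2/5)(15/124) + (0)(1/31) = 69/124.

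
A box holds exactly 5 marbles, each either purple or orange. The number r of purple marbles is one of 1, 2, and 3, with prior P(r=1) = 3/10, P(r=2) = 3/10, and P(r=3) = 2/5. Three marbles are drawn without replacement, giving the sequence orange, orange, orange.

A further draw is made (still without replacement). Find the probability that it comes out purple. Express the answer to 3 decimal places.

0.600

The likelihood of the observed sequence under each hypothesis: P(data | r = 1) = (4/5)(3/4)(2/3) = 2/5; P(data | r = 2) = (3/5)(2/4)(1/3) = 1/10; P(data | r = 3) = (2/5)(1/4)(0/3) = 0.
Multiplying each by its prior: 3/10 · 2/5 = 3/25, 3/10 · 1/10 = 3/100, 2/5 · 0 = 0; with total 3/20.
The posterior is then P(r = 1 | data) = 4/5, P(r = 2 | data) = 1/5, P(r = 3 | data) = 0.
The predictive probability is P(purple next | data) = (1/2)(4/5) + (1)(1/5) = 3/5.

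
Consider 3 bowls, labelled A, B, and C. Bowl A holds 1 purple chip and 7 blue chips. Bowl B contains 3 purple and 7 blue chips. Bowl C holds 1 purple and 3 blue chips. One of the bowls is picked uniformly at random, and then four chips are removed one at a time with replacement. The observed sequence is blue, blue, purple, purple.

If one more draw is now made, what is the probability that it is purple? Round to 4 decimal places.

For each hypothesis, P(data | H) works out to: P(data | bowl A) = (7/8)(7/8)(1/8)(1/8) = 0.011963; P(data | bowl B) = (7/10)(7/10)(3/10)(3/10) = 0.0441; P(data | bowl C) = (3/4)(3/4)(1/4)(1/4) = 0.035156.
Multiplying each by its prior: 1/3 · 0.011963 = 0.0039876, 1/3 · 0.0441 = 0.0147, 1/3 · 0.035156 = 0.011719; summing to 0.030406.
Normalising, the posterior is P(bowl A | data) = 0.13114, P(bowl B | data) = 0.48345, P(bowl C | data) = 0.3854.
Averaging over the posterior, P(purple next | data) = (1/8)(0.13114) + (3/10)(0.48345) + (1/4)(0.3854) = 0.25778.

0.2578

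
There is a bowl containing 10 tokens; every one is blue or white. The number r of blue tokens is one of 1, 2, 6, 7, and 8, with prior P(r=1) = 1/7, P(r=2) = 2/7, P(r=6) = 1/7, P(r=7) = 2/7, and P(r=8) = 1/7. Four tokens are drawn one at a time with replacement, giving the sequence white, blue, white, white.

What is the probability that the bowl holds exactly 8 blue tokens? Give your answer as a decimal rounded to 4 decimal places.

0.0178

Under each hypothesis, the probability of the observed sequence is: P(data | r = 1) = (9/10)(1/10)(9/10)(9/10) = 0.0729; P(data | r = 2) = (8/10)(2/10)(8/10)(8/10) = 0.1024; P(data | r = 6) = (4/10)(6/10)(4/10)(4/10) = 0.0384; P(data | r = 7) = (3/10)(7/10)(3/10)(3/10) = 0.0189; P(data | r = 8) = (2/10)(8/10)(2/10)(2/10) = 0.0064.
Multiplying each by its prior: 1/7 · 0.0729 = 0.010414, 2/7 · 0.1024 = 0.029257, 1/7 · 0.0384 = 0.0054857, 2/7 · 0.0189 = 0.0054, 1/7 · 0.0064 = 0.00091429; summing to 0.051471.
So P(r = 8 | data) = (0.00091429) / (0.051471) = 0.017763.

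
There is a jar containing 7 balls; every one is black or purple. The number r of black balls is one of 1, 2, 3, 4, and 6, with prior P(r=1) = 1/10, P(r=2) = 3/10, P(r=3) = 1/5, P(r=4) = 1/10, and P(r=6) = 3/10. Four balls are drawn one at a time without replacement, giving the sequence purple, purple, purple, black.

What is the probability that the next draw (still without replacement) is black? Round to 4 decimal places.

0.3704

For each hypothesis, P(data | H) works out to: P(data | r = 1) = (6/7)(5/6)(4/5)(1/4) = 1/7; P(data | r = 2) = (5/7)(4/6)(3/5)(2/4) = 1/7; P(data | r = 3) = (4/7)(3/6)(2/5)(3/4) = 3/35; P(data | r = 4) = (3/7)(2/6)(1/5)(4/4) = 1/35; P(data | r = 6) = (1/7)(0/6) = 0.
Weighting by the prior gives 1/10 · 1/7 = 1/70, 3/10 · 1/7 = 3/70, 1/5 · 3/35 = 3/175, 1/10 · 1/35 = 1/350, 3/10 · 0 = 0; these sum to 27/350.
The posterior is then P(r = 1 | data) = 5/27, P(r = 2 | data) = 5/9, P(r = 3 | data) = 2/9, P(r = 4 | data) = 1/27, P(r = 6 | data) = 0.
Averaging over the posterior, P(black next | data) = (0)(5/27) + (1/3)(5/9) + (2/3)(2/9) + (1)(1/27) = 10/27.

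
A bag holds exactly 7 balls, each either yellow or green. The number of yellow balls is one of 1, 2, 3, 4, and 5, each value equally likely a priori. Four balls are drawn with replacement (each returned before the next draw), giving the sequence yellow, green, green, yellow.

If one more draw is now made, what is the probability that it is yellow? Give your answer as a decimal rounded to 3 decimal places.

Under each hypothesis, the probability of the observed sequence is: P(data | r = 1) = (1/7)(6/7)(6/7)(1/7) = 0.014994; P(data | r = 2) = (2/7)(5/7)(5/7)(2/7) = 0.041649; P(data | r = 3) = (3/7)(4/7)(4/7)(3/7) = 0.059975; P(data | r = 4) = (4/7)(3/7)(3/7)(4/7) = 0.059975; P(data | r = 5) = (5/7)(2/7)(2/7)(5/7) = 0.041649.
The prior-weighted likelihoods are 1/5 · 0.014994 = 0.0029988, 1/5 · 0.041649 = 0.0083299, 1/5 · 0.059975 = 0.011995, 1/5 · 0.059975 = 0.011995, 1/5 · 0.041649 = 0.0083299; summing to 0.043648.
The posterior is then P(r = 1 | data) = 0.068702, P(r = 2 | data) = 0.19084, P(r = 3 | data) = 0.27481, P(r = 4 | data) = 0.27481, P(r = 5 | data) = 0.19084.
The predictive probability is P(yellow next | data) = (1/7)(0.068702) + (2/7)(0.19084) + (3/7)(0.27481) + (4/7)(0.27481) + (5/7)(0.19084) = 0.47546.

0.475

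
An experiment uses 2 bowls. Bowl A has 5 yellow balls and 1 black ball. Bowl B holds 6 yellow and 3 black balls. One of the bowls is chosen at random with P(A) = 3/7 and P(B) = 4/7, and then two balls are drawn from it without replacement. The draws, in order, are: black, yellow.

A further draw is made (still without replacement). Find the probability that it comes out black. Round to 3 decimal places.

0.190

Compute the likelihood of the observed sequence for each case: P(data | bowl A) = (1/6)(5/5) = 1/6; P(data | bowl B) = (3/9)(6/8) = 1/4.
Multiplying each by its prior: 3/7 · 1/6 = 1/14, 4/7 · 1/4 = 1/7; these sum to 3/14.
Normalising, the posterior is P(bowl A | data) = 1/3, P(bowl B | data) = 2/3.
So P(black next | data) = Σ P(black next | H) P(H | data) = (0)(1/3) + (2/7)(2/3) = 4/21.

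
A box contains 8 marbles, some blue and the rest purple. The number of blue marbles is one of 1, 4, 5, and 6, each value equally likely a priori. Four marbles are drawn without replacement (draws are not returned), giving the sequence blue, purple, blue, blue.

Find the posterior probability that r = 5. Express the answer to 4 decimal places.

0.3488

Under each hypothesis, the probability of the observed sequence is: P(data | r = 1) = (1/8)(7/7)(0/6) = 0; P(data | r = 4) = (4/8)(4/7)(3/6)(2/5) = 2/35; P(data | r = 5) = (5/8)(3/7)(4/6)(3/5) = 3/28; P(data | r = 6) = (6/8)(2/7)(5/6)(4/5) = 1/7.
Weighting by the prior gives 1/4 · 0 = 0, 1/4 · 2/35 = 1/70, 1/4 · 3/28 = 3/112, 1/4 · 1/7 = 1/28; with total 43/560.
Therefore the posterior P(r = 5 | data) = (3/112) / (43/560) = 15/43.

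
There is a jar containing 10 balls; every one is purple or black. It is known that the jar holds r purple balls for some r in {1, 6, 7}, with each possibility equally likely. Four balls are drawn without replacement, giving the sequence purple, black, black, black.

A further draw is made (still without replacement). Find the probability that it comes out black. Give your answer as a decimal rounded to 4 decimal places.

The likelihood of the observed sequence under each hypothesis: P(data | r = 1) = (1/10)(9/9)(8/8)(7/7) = 1/10; P(data | r = 6) = (6/10)(4/9)(3/8)(2/7) = 1/35; P(data | r = 7) = (7/10)(3/9)(2/8)(1/7) = 1/120.
Weighting by the prior gives 1/3 · 1/10 = 1/30, 1/3 · 1/35 = 1/105, 1/3 · 1/120 = 1/360; with total 23/504.
The posterior is then P(r = 1 | data) = 84/115, P(r = 6 | data) = 24/115, P(r = 7 | data) = 7/115.
The predictive probability is P(black next | data) = (1)(84/115) + (1/6)(24/115) + (0)(7/115) = 88/115.

0.7652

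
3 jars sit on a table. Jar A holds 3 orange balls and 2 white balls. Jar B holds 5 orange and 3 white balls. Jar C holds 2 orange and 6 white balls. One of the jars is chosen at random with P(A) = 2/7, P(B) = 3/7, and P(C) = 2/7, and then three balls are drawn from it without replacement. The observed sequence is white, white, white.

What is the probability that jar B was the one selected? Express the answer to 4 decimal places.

0.0698

For each hypothesis, P(data | H) works out to: P(data | jar A) = (2/5)(1/4)(0/3) = 0; P(data | jar B) = (3/8)(2/7)(1/6) = 1/56; P(data | jar C) = (6/8)(5/7)(4/6) = 5/14.
Multiplying each by its prior: 2/7 · 0 = 0, 3/7 · 1/56 = 3/392, 2/7 · 5/14 = 5/49; with total 43/392.
Therefore the posterior P(jar B | data) = (3/392) / (43/392) = 3/43.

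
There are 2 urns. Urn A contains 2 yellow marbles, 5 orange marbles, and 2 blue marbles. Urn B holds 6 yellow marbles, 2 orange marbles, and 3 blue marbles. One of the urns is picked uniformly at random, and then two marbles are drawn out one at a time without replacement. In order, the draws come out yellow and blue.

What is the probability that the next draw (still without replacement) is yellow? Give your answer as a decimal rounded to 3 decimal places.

0.451

The likelihood of the observed sequence under each hypothesis: P(data | urn A) = (2/9)(2/8) = 0.055556; P(data | urn B) = (6/11)(3/10) = 0.16364.
The prior-weighted likelihoods are 1/2 · 0.055556 = 0.027778, 1/2 · 0.16364 = 0.081818; summing to 0.1096.
Dividing through by the total gives posterior P(urn A | data) = 0.25346, P(urn B | data) = 0.74654.
So P(yellow next | data) = Σ P(yellow next | H) P(H | data) = (1/7)(0.25346) + (5/9)(0.74654) = 0.45095.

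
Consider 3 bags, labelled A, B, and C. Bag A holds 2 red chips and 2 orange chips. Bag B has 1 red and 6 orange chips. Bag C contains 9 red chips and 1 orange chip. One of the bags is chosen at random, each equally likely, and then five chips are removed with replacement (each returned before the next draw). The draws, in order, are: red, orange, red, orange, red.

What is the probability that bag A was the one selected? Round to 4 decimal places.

0.7682

For each hypothesis, P(data | H) works out to: P(data | bag A) = (2/4)(2/4)(2/4)(2/4)(2/4) = 0.03125; P(data | bag B) = (1/7)(6/7)(1/7)(6/7)(1/7) = 0.002142; P(data | bag C) = (9/10)(1/10)(9/10)(1/10)(9/10) = 0.00729.
Multiplying each by its prior: 1/3 · 0.03125 = 0.010417, 1/3 · 0.002142 = 0.00071399, 1/3 · 0.00729 = 0.00243; with total 0.013561.
By Bayes' rule, P(bag A | data) = (0.010417) / (0.013561) = 0.76815.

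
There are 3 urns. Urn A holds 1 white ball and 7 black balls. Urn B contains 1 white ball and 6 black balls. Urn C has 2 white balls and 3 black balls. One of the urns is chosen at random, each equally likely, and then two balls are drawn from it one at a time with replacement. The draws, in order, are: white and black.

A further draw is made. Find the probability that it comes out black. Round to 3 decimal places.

0.730

For each hypothesis, P(data | H) works out to: P(data | urn A) = (1/8)(7/8) = 0.10938; P(data | urn B) = (1/7)(6/7) = 0.12245; P(data | urn C) = (2/5)(3/5) = 0.24.
Weighting by the prior gives 1/3 · 0.10938 = 0.036458, 1/3 · 0.12245 = 0.040816, 1/3 · 0.24 = 0.08; these sum to 0.15727.
The posterior is then P(urn A | data) = 0.23181, P(urn B | data) = 0.25952, P(urn C | data) = 0.50866.
So P(black next | data) = Σ P(black next | H) P(H | data) = (7/8)(0.23181) + (6/7)(0.25952) + (3/5)(0.50866) = 0.73048.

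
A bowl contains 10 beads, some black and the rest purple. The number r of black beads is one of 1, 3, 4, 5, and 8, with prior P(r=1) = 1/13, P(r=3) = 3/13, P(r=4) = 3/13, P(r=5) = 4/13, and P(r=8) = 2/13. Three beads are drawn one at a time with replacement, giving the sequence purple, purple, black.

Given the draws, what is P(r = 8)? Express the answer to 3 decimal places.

For each hypothesis, P(data | H) works out to: P(data | r = 1) = (9/10)(9/10)(1/10) = 0.081; P(data | r = 3) = (7/10)(7/10)(3/10) = 0.147; P(data | r = 4) = (6/10)(6/10)(4/10) = 0.144; P(data | r = 5) = (5/10)(5/10)(5/10) = 0.125; P(data | r = 8) = (2/10)(2/10)(8/10) = 0.032.
Weighting by the prior gives 1/13 · 0.081 = 0.0062308, 3/13 · 0.147 = 0.033923, 3/13 · 0.144 = 0.033231, 4/13 · 0.125 = 0.038462, 2/13 · 0.032 = 0.0049231; with total 0.11677.
Therefore the posterior P(r = 8 | data) = (0.0049231) / (0.11677) = 0.042161.

0.042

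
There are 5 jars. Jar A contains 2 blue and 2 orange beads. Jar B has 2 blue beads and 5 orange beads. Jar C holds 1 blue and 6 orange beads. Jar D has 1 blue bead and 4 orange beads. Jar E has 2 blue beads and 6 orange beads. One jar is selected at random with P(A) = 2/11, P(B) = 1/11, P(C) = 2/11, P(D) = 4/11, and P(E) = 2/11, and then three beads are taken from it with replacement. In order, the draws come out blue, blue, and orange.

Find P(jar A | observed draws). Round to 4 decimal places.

0.4424

For each hypothesis, P(data | H) works out to: P(data | jar A) = (2/4)(2/4)(2/4) = 0.125; P(data | jar B) = (2/7)(2/7)(5/7) = 0.058309; P(data | jar C) = (1/7)(1/7)(6/7) = 0.017493; P(data | jar D) = (1/5)(1/5)(4/5) = 0.032; P(data | jar E) = (2/8)(2/8)(6/8) = 0.046875.
Multiplying each by its prior: 2/11 · 0.125 = 0.022727, 1/11 · 0.058309 = 0.0053008, 2/11 · 0.017493 = 0.0031805, 4/11 · 0.032 = 0.011636, 2/11 · 0.046875 = 0.0085227; these sum to 0.051368.
So P(jar A | data) = (0.022727) / (0.051368) = 0.44244.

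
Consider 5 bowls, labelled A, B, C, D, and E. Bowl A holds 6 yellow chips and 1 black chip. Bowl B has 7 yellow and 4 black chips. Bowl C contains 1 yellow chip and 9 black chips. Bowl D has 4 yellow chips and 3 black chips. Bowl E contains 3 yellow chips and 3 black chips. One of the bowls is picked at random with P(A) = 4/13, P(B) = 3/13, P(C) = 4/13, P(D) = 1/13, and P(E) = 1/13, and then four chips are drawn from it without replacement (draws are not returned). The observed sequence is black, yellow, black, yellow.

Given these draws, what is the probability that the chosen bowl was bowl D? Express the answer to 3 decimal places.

Compute the likelihood of the observed sequence for each case: P(data | bowl A) = (1/7)(6/6)(0/5) = 0; P(data | bowl B) = (4/11)(7/10)(3/9)(6/8) = 0.063636; P(data | bowl C) = (9/10)(1/9)(8/8)(0/7) = 0; P(data | bowl D) = (3/7)(4/6)(2/5)(3/4) = 0.085714; P(data | bowl E) = (3/6)(3/5)(2/4)(2/3) = 0.1.
Weighting by the prior gives 4/13 · 0 = 0, 3/13 · 0.063636 = 0.014685, 4/13 · 0 = 0, 1/13 · 0.085714 = 0.0065934, 1/13 · 0.1 = 0.0076923; summing to 0.028971.
Therefore the posterior P(bowl D | data) = (0.0065934) / (0.028971) = 0.22759.

0.228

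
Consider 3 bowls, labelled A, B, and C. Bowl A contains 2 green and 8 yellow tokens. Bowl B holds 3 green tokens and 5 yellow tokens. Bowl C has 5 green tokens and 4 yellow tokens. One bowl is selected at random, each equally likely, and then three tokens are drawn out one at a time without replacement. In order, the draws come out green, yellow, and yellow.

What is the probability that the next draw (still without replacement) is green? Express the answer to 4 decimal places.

Under each hypothesis, the probability of the observed sequence is: P(data | bowl A) = (2/10)(8/9)(7/8) = 0.15556; P(data | bowl B) = (3/8)(5/7)(4/6) = 0.17857; P(data | bowl C) = (5/9)(4/8)(3/7) = 0.11905.
The prior-weighted likelihoods are 1/3 · 0.15556 = 0.051852, 1/3 · 0.17857 = 0.059524, 1/3 · 0.11905 = 0.039683; with total 0.15106.
The posterior is then P(bowl A | data) = 0.34326, P(bowl B | data) = 0.39405, P(bowl C | data) = 0.2627.
Averaging over the posterior, P(green next | data) = (1/7)(0.34326) + (2/5)(0.39405) + (2/3)(0.2627) = 0.38179.

0.3818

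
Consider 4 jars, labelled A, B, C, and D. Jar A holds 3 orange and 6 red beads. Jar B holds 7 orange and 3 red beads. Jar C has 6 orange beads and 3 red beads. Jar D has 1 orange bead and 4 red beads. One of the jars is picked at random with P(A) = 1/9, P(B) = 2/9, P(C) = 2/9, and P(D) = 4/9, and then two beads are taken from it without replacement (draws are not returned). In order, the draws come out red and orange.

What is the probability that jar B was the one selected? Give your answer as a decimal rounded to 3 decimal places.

Compute the likelihood of the observed sequence for each case: P(data | jar A) = (6/9)(3/8) = 1/4; P(data | jar B) = (3/10)(7/9) = 7/30; P(data | jar C) = (3/9)(6/8) = 1/4; P(data | jar D) = (4/5)(1/4) = 1/5.
The prior-weighted likelihoods are 1/9 · 1/4 = 1/36, 2/9 · 7/30 = 7/135, 2/9 · 1/4 = 1/18, 4/9 · 1/5 = 4/45; summing to 121/540.
Hence P(jar B | data) = (7/135) / (121/540) = 28/121.

0.231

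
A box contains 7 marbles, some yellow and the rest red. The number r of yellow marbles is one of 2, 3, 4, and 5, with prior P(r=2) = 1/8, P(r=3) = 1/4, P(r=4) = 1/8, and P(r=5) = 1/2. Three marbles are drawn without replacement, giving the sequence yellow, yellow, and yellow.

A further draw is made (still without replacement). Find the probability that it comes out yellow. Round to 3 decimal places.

The likelihood of the observed sequence under each hypothesis: P(data | r = 2) = (2/7)(1/6)(0/5) = 0; P(data | r = 3) = (3/7)(2/6)(1/5) = 1/35; P(data | r = 4) = (4/7)(3/6)(2/5) = 4/35; P(data | r = 5) = (5/7)(4/6)(3/5) = 2/7.
The prior-weighted likelihoods are 1/8 · 0 = 0, 1/4 · 1/35 = 1/140, 1/8 · 4/35 = 1/70, 1/2 · 2/7 = 1/7; summing to 23/140.
Dividing through by the total gives posterior P(r = 2 | data) = 0, P(r = 3 | data) = 1/23, P(r = 4 | data) = 2/23, P(r = 5 | data) = 20/23.
The predictive probability is P(yellow next | data) = (0)(1/23) + (1/4)(2/23) + (1/2)(20/23) = 21/46.

0.457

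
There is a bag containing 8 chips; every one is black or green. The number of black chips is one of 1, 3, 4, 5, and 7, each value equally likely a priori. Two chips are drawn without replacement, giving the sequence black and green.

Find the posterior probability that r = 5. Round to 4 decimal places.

The likelihood of the observed sequence under each hypothesis: P(data | r = 1) = (1/8)(7/7) = 1/8; P(data | r = 3) = (3/8)(5/7) = 15/56; P(data | r = 4) = (4/8)(4/7) = 2/7; P(data | r = 5) = (5/8)(3/7) = 15/56; P(data | r = 7) = (7/8)(1/7) = 1/8.
Weighting by the prior gives 1/5 · 1/8 = 1/40, 1/5 · 15/56 = 3/56, 1/5 · 2/7 = 2/35, 1/5 · 15/56 = 3/56, 1/5 · 1/8 = 1/40; with total 3/14.
Hence P(r = 5 | data) = (3/56) / (3/14) = 1/4.

0.2500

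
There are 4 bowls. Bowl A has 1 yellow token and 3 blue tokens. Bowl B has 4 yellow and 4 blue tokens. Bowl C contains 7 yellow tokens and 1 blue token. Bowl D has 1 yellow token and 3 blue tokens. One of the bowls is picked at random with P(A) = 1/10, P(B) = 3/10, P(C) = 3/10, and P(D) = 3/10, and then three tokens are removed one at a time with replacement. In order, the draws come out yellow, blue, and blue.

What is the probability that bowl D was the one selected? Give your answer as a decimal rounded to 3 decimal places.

0.431

Under each hypothesis, the probability of the observed sequence is: P(data | bowl A) = (1/4)(3/4)(3/4) = 0.14062; P(data | bowl B) = (4/8)(4/8)(4/8) = 0.125; P(data | bowl C) = (7/8)(1/8)(1/8) = 0.013672; P(data | bowl D) = (1/4)(3/4)(3/4) = 0.14062.
The prior-weighted likelihoods are 1/10 · 0.14062 = 0.014063, 3/10 · 0.125 = 0.0375, 3/10 · 0.013672 = 0.0041016, 3/10 · 0.14062 = 0.042188; summing to 0.097852.
By Bayes' rule, P(bowl D | data) = (0.042188) / (0.097852) = 0.43114.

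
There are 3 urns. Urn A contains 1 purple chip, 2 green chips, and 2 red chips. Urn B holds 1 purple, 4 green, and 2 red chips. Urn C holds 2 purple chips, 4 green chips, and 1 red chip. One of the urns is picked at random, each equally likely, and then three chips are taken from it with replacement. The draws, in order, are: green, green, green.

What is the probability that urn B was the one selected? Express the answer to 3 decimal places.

Compute the likelihood of the observed sequence for each case: P(data | urn A) = (2/5)(2/5)(2/5) = 0.064; P(data | urn B) = (4/7)(4/7)(4/7) = 0.18659; P(data | urn C) = (4/7)(4/7)(4/7) = 0.18659.
The prior-weighted likelihoods are 1/3 · 0.064 = 0.021333, 1/3 · 0.18659 = 0.062196, 1/3 · 0.18659 = 0.062196; these sum to 0.14573.
By Bayes' rule, P(urn B | data) = (0.062196) / (0.14573) = 0.4268.

0.427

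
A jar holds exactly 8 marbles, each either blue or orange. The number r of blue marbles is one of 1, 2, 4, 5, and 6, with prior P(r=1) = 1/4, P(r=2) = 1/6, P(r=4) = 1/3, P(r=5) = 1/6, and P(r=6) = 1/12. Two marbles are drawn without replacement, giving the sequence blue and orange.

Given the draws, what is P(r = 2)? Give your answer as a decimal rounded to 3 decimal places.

0.159

Under each hypothesis, the probability of the observed sequence is: P(data | r = 1) = (1/8)(7/7) = 1/8; P(data | r = 2) = (2/8)(6/7) = 3/14; P(data | r = 4) = (4/8)(4/7) = 2/7; P(data | r = 5) = (5/8)(3/7) = 15/56; P(data | r = 6) = (6/8)(2/7) = 3/14.
The prior-weighted likelihoods are 1/4 · 1/8 = 1/32, 1/6 · 3/14 = 1/28, 1/3 · 2/7 = 2/21, 1/6 · 15/56 = 5/112, 1/12 · 3/14 = 1/56; with total 151/672.
Therefore the posterior P(r = 2 | data) = (1/28) / (151/672) = 24/151.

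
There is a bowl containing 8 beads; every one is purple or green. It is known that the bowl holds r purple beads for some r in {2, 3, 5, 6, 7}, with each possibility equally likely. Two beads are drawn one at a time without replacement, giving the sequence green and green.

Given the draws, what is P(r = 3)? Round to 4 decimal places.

Compute the likelihood of the observed sequence for each case: P(data | r = 2) = (6/8)(5/7) = 15/28; P(data | r = 3) = (5/8)(4/7) = 5/14; P(data | r = 5) = (3/8)(2/7) = 3/28; P(data | r = 6) = (2/8)(1/7) = 1/28; P(data | r = 7) = (1/8)(0/7) = 0.
Weighting by the prior gives 1/5 · 15/28 = 3/28, 1/5 · 5/14 = 1/14, 1/5 · 3/28 = 3/140, 1/5 · 1/28 = 1/140, 1/5 · 0 = 0; these sum to 29/140.
By Bayes' rule, P(r = 3 | data) = (1/14) / (29/140) = 10/29.

0.3448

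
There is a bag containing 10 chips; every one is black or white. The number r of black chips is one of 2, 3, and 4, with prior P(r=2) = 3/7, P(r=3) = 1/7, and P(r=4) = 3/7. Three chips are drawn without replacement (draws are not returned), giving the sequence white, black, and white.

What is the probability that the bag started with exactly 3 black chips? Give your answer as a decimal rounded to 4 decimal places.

For each hypothesis, P(data | H) works out to: P(data | r = 2) = (8/10)(2/9)(7/8) = 7/45; P(data | r = 3) = (7/10)(3/9)(6/8) = 7/40; P(data | r = 4) = (6/10)(4/9)(5/8) = 1/6.
Multiplying each by its prior: 3/7 · 7/45 = 1/15, 1/7 · 7/40 = 1/40, 3/7 · 1/6 = 1/14; these sum to 137/840.
So P(r = 3 | data) = (1/40) / (137/840) = 21/137.

0.1533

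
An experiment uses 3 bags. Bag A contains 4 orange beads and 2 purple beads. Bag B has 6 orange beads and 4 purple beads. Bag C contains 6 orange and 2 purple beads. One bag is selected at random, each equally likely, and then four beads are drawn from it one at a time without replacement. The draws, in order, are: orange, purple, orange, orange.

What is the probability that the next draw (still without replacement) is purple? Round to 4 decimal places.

0.4038

Compute the likelihood of the observed sequence for each case: P(data | bag A) = (4/6)(2/5)(3/4)(2/3) = 2/15; P(data | bag B) = (6/10)(4/9)(5/8)(4/7) = 2/21; P(data | bag C) = (6/8)(2/7)(5/6)(4/5) = 1/7.
The prior-weighted likelihoods are 1/3 · 2/15 = 2/45, 1/3 · 2/21 = 2/63, 1/3 · 1/7 = 1/21; these sum to 13/105.
Dividing through by the total gives posterior P(bag A | data) = 14/39, P(bag B | data) = 10/39, P(bag C | data) = 5/13.
The predictive probability is P(purple next | data) = (1/2)(14/39) + (1/2)(10/39) + (1/4)(5/13) = 21/52.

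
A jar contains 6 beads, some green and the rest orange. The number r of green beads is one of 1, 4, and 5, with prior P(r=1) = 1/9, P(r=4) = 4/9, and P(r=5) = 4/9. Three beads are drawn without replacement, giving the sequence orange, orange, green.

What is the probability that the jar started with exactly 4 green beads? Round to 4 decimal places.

For each hypothesis, P(data | H) works out to: P(data | r = 1) = (5/6)(4/5)(1/4) = 1/6; P(data | r = 4) = (2/6)(1/5)(4/4) = 1/15; P(data | r = 5) = (1/6)(0/5) = 0.
The prior-weighted likelihoods are 1/9 · 1/6 = 1/54, 4/9 · 1/15 = 4/135, 4/9 · 0 = 0; summing to 13/270.
Therefore the posterior P(r = 4 | data) = (4/135) / (13/270) = 8/13.

0.6154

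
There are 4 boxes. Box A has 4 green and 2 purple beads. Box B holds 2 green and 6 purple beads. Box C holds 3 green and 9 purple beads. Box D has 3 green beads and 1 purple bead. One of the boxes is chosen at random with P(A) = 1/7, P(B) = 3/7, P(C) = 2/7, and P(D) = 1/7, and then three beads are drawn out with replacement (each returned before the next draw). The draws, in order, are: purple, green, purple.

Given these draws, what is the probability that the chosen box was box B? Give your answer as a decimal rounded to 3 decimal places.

For each hypothesis, P(data | H) works out to: P(data | box A) = (2/6)(4/6)(2/6) = 2/27; P(data | box B) = (6/8)(2/8)(6/8) = 9/64; P(data | box C) = (9/12)(3/12)(9/12) = 9/64; P(data | box D) = (1/4)(3/4)(1/4) = 3/64.
Multiplying each by its prior: 1/7 · 2/27 = 2/189, 3/7 · 9/64 = 27/448, 2/7 · 9/64 = 9/224, 1/7 · 3/64 = 3/448; with total 89/756.
By Bayes' rule, P(box B | data) = (27/448) / (89/756) = 729/1424.

0.512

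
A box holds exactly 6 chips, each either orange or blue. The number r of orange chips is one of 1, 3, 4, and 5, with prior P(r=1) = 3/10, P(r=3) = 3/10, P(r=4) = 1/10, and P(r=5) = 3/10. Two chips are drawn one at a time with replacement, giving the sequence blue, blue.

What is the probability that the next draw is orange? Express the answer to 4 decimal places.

Under each hypothesis, the probability of the observed sequence is: P(data | r = 1) = (5/6)(5/6) = 25/36; P(data | r = 3) = (3/6)(3/6) = 1/4; P(data | r = 4) = (2/6)(2/6) = 1/9; P(data | r = 5) = (1/6)(1/6) = 1/36.
Multiplying each by its prior: 3/10 · 25/36 = 5/24, 3/10 · 1/4 = 3/40, 1/10 · 1/9 = 1/90, 3/10 · 1/36 = 1/120; with total 109/360.
Dividing through by the total gives posterior P(r = 1 | data) = 75/109, P(r = 3 | data) = 27/109, P(r = 4 | data) = 4/109, P(r = 5 | data) = 3/109.
So P(orange next | data) = Σ P(orange next | H) P(H | data) = (1/6)(75/109) + (1/2)(27/109) + (2/3)(4/109) + (5/6)(3/109) = 187/654.

0.2859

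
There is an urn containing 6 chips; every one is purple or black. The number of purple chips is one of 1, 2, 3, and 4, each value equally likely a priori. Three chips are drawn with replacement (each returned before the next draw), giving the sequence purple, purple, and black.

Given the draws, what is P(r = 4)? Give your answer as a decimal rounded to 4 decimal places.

The likelihood of the observed sequence under each hypothesis: P(data | r = 1) = (1/6)(1/6)(5/6) = 5/216; P(data | r = 2) = (2/6)(2/6)(4/6) = 2/27; P(data | r = 3) = (3/6)(3/6)(3/6) = 1/8; P(data | r = 4) = (4/6)(4/6)(2/6) = 4/27.
Weighting by the prior gives 1/4 · 5/216 = 5/864, 1/4 · 2/27 = 1/54, 1/4 · 1/8 = 1/32, 1/4 · 4/27 = 1/27; with total 5/54.
By Bayes' rule, P(r = 4 | data) = (1/27) / (5/54) = 2/5.

0.4000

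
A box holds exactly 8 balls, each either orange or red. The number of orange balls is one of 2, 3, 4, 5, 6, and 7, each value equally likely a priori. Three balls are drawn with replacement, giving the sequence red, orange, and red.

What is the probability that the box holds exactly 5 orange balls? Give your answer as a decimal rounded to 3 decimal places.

0.157

The likelihood of the observed sequence under each hypothesis: P(data | r = 2) = (6/8)(2/8)(6/8) = 0.14062; P(data | r = 3) = (5/8)(3/8)(5/8) = 0.14648; P(data | r = 4) = (4/8)(4/8)(4/8) = 0.125; P(data | r = 5) = (3/8)(5/8)(3/8) = 0.087891; P(data | r = 6) = (2/8)(6/8)(2/8) = 0.046875; P(data | r = 7) = (1/8)(7/8)(1/8) = 0.013672.
The prior-weighted likelihoods are 1/6 · 0.14062 = 0.023438, 1/6 · 0.14648 = 0.024414, 1/6 · 0.125 = 0.020833, 1/6 · 0.087891 = 0.014648, 1/6 · 0.046875 = 0.0078125, 1/6 · 0.013672 = 0.0022786; summing to 0.093424.
Therefore the posterior P(r = 5 | data) = (0.014648) / (0.093424) = 0.15679.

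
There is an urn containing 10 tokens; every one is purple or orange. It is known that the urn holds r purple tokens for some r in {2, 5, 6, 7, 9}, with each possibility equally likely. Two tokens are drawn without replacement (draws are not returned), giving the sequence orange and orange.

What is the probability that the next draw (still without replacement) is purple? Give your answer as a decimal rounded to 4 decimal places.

0.4335

Compute the likelihood of the observed sequence for each case: P(data | r = 2) = (8/10)(7/9) = 28/45; P(data | r = 5) = (5/10)(4/9) = 2/9; P(data | r = 6) = (4/10)(3/9) = 2/15; P(data | r = 7) = (3/10)(2/9) = 1/15; P(data | r = 9) = (1/10)(0/9) = 0.
The prior-weighted likelihoods are 1/5 · 28/45 = 28/225, 1/5 · 2/9 = 2/45, 1/5 · 2/15 = 2/75, 1/5 · 1/15 = 1/75, 1/5 · 0 = 0; summing to 47/225.
Normalising, the posterior is P(r = 2 | data) = 28/47, P(r = 5 | data) = 10/47, P(r = 6 | data) = 6/47, P(r = 7 | data) = 3/47, P(r = 9 | data) = 0.
The predictive probability is P(purple next | data) = (1/4)(28/47) + (5/8)(10/47) + (3/4)(6/47) + (7/8)(3/47) = 163/376.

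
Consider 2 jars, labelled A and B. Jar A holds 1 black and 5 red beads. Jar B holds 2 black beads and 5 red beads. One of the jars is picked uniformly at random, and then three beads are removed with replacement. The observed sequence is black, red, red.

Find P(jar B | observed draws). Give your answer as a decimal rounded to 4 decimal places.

0.5574

For each hypothesis, P(data | H) works out to: P(data | jar A) = (1/6)(5/6)(5/6) = 0.11574; P(data | jar B) = (2/7)(5/7)(5/7) = 0.14577.
Multiplying each by its prior: 1/2 · 0.11574 = 0.05787, 1/2 · 0.14577 = 0.072886; with total 0.13076.
So P(jar B | data) = (0.072886) / (0.13076) = 0.55742.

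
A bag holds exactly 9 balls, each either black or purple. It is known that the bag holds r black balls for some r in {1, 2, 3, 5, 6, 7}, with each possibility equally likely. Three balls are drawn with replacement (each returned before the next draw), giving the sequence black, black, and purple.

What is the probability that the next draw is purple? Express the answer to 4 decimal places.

For each hypothesis, P(data | H) works out to: P(data | r = 1) = (1/9)(1/9)(8/9) = 0.010974; P(data | r = 2) = (2/9)(2/9)(7/9) = 0.038409; P(data | r = 3) = (3/9)(3/9)(6/9) = 0.074074; P(data | r = 5) = (5/9)(5/9)(4/9) = 0.13717; P(data | r = 6) = (6/9)(6/9)(3/9) = 0.14815; P(data | r = 7) = (7/9)(7/9)(2/9) = 0.13443.
Weighting by the prior gives 1/6 · 0.010974 = 0.001829, 1/6 · 0.038409 = 0.0064015, 1/6 · 0.074074 = 0.012346, 1/6 · 0.13717 = 0.022862, 1/6 · 0.14815 = 0.024691, 1/6 · 0.13443 = 0.022405; summing to 0.090535.
Dividing through by the total gives posterior P(r = 1 | data) = 0.020202, P(r = 2 | data) = 0.070707, P(r = 3 | data) = 0.13636, P(r = 5 | data) = 0.25253, P(r = 6 | data) = 0.27273, P(r = 7 | data) = 0.24747.
The predictive probability is P(purple next | data) = (8/9)(0.020202) + (7/9)(0.070707) + (2/3)(0.13636) + (4/9)(0.25253) + (1/3)(0.27273) + (2/9)(0.24747) = 0.422.

0.4220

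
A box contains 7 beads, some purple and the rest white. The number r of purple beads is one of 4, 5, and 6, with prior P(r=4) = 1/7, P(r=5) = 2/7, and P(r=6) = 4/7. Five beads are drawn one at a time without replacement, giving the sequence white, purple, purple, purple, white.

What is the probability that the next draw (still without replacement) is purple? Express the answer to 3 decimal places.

The likelihood of the observed sequence under each hypothesis: P(data | r = 4) = (3/7)(4/6)(3/5)(2/4)(2/3) = 2/35; P(data | r = 5) = (2/7)(5/6)(4/5)(3/4)(1/3) = 1/21; P(data | r = 6) = (1/7)(6/6)(5/5)(4/4)(0/3) = 0.
Weighting by the prior gives 1/7 · 2/35 = 2/245, 2/7 · 1/21 = 2/147, 4/7 · 0 = 0; these sum to 16/735.
Normalising, the posterior is P(r = 4 | data) = 3/8, P(r = 5 | data) = 5/8, P(r = 6 | data) = 0.
Averaging over the posterior, P(purple next | data) = (1/2)(3/8) + (1)(5/8) = 13/16.

0.813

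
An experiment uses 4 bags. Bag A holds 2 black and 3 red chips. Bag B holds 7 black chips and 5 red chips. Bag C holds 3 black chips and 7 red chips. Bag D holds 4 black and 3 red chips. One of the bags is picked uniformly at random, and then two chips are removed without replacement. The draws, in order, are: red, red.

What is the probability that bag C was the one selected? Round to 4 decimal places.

0.4398

For each hypothesis, P(data | H) works out to: P(data | bag A) = (3/5)(2/4) = 0.3; P(data | bag B) = (5/12)(4/11) = 0.15152; P(data | bag C) = (7/10)(6/9) = 0.46667; P(data | bag D) = (3/7)(2/6) = 0.14286.
Weighting by the prior gives 1/4 · 0.3 = 0.075, 1/4 · 0.15152 = 0.037879, 1/4 · 0.46667 = 0.11667, 1/4 · 0.14286 = 0.035714; summing to 0.26526.
Hence P(bag C | data) = (0.11667) / (0.26526) = 0.43982.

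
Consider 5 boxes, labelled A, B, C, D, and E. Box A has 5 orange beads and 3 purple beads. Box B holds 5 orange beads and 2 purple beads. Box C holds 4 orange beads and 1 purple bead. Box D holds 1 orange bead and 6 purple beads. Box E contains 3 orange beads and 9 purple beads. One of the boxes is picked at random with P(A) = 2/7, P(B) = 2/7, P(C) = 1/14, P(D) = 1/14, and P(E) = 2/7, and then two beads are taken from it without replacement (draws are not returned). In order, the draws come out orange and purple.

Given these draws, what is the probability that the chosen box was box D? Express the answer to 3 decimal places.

For each hypothesis, P(data | H) works out to: P(data | box A) = (5/8)(3/7) = 0.26786; P(data | box B) = (5/7)(2/6) = 0.2381; P(data | box C) = (4/5)(1/4) = 0.2; P(data | box D) = (1/7)(6/6) = 0.14286; P(data | box E) = (3/12)(9/11) = 0.20455.
Weighting by the prior gives 2/7 · 0.26786 = 0.076531, 2/7 · 0.2381 = 0.068027, 1/14 · 0.2 = 0.014286, 1/14 · 0.14286 = 0.010204, 2/7 · 0.20455 = 0.058442; summing to 0.22749.
So P(box D | data) = (0.010204) / (0.22749) = 0.044855.

0.045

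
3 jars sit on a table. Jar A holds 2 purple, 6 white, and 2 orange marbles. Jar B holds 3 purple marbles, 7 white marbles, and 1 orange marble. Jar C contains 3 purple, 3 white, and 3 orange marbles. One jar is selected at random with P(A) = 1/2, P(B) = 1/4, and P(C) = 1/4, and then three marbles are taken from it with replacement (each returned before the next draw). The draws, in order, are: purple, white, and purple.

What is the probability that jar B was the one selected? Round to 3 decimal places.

0.358

The likelihood of the observed sequence under each hypothesis: P(data | jar A) = (2/10)(6/10)(2/10) = 0.024; P(data | jar B) = (3/11)(7/11)(3/11) = 0.047333; P(data | jar C) = (3/9)(3/9)(3/9) = 0.037037.
The prior-weighted likelihoods are 1/2 · 0.024 = 0.012, 1/4 · 0.047333 = 0.011833, 1/4 · 0.037037 = 0.0092593; with total 0.033092.
Hence P(jar B | data) = (0.011833) / (0.033092) = 0.35758.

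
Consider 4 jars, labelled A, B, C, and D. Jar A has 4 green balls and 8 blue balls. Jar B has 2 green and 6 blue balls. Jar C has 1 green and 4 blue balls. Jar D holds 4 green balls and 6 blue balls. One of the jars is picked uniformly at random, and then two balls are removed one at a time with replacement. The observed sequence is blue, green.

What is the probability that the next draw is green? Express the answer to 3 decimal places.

0.307

Compute the likelihood of the observed sequence for each case: P(data | jar A) = (8/12)(4/12) = 0.22222; P(data | jar B) = (6/8)(2/8) = 0.1875; P(data | jar C) = (4/5)(1/5) = 0.16; P(data | jar D) = (6/10)(4/10) = 0.24.
Weighting by the prior gives 1/4 · 0.22222 = 0.055556, 1/4 · 0.1875 = 0.046875, 1/4 · 0.16 = 0.04, 1/4 · 0.24 = 0.06; summing to 0.20243.
Dividing through by the total gives posterior P(jar A | data) = 0.27444, P(jar B | data) = 0.23156, P(jar C | data) = 0.1976, P(jar D | data) = 0.2964.
So P(green next | data) = Σ P(green next | H) P(H | data) = (1/3)(0.27444) + (1/4)(0.23156) + (1/5)(0.1976) + (2/5)(0.2964) = 0.30745.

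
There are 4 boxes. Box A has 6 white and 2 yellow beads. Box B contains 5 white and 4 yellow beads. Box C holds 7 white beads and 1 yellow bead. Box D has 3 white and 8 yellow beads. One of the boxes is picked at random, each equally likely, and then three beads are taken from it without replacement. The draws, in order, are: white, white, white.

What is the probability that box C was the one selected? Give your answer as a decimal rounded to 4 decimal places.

0.5645

Under each hypothesis, the probability of the observed sequence is: P(data | box A) = (6/8)(5/7)(4/6) = 0.35714; P(data | box B) = (5/9)(4/8)(3/7) = 0.11905; P(data | box C) = (7/8)(6/7)(5/6) = 0.625; P(data | box D) = (3/11)(2/10)(1/9) = 0.0060606.
The prior-weighted likelihoods are 1/4 · 0.35714 = 0.089286, 1/4 · 0.11905 = 0.029762, 1/4 · 0.625 = 0.15625, 1/4 · 0.0060606 = 0.0015152; summing to 0.27681.
By Bayes' rule, P(box C | data) = (0.15625) / (0.27681) = 0.56446.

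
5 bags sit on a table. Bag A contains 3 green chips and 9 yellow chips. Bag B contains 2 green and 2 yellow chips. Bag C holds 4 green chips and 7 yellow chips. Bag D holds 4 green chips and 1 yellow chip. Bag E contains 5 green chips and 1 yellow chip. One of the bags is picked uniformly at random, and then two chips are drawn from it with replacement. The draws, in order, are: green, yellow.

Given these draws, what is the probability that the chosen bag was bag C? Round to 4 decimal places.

Compute the likelihood of the observed sequence for each case: P(data | bag A) = (3/12)(9/12) = 0.1875; P(data | bag B) = (2/4)(2/4) = 0.25; P(data | bag C) = (4/11)(7/11) = 0.2314; P(data | bag D) = (4/5)(1/5) = 0.16; P(data | bag E) = (5/6)(1/6) = 0.13889.
Weighting by the prior gives 1/5 · 0.1875 = 0.0375, 1/5 · 0.25 = 0.05, 1/5 · 0.2314 = 0.046281, 1/5 · 0.16 = 0.032, 1/5 · 0.13889 = 0.027778; summing to 0.19356.
Therefore the posterior P(bag C | data) = (0.046281) / (0.19356) = 0.23911.

0.2391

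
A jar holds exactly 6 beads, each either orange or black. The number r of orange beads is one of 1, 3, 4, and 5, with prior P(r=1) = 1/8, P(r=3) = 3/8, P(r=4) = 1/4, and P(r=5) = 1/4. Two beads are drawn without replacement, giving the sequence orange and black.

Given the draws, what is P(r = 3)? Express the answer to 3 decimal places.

For each hypothesis, P(data | H) works out to: P(data | r = 1) = (1/6)(5/5) = 1/6; P(data | r = 3) = (3/6)(3/5) = 3/10; P(data | r = 4) = (4/6)(2/5) = 4/15; P(data | r = 5) = (5/6)(1/5) = 1/6.
Multiplying each by its prior: 1/8 · 1/6 = 1/48, 3/8 · 3/10 = 9/80, 1/4 · 4/15 = 1/15, 1/4 · 1/6 = 1/24; with total 29/120.
By Bayes' rule, P(r = 3 | data) = (9/80) / (29/120) = 27/58.

0.466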